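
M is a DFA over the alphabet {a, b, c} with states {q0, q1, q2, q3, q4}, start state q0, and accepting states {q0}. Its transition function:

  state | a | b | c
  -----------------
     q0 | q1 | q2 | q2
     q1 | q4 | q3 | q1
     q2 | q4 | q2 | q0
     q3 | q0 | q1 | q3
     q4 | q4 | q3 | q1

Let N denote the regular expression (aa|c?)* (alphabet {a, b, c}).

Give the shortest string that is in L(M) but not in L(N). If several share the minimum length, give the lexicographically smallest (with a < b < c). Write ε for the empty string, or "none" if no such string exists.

The string bc is accepted by M but not by N.
No shorter string lies in the difference, and bc is the lexicographically first length-2 string in L(M) \ L(N).

bc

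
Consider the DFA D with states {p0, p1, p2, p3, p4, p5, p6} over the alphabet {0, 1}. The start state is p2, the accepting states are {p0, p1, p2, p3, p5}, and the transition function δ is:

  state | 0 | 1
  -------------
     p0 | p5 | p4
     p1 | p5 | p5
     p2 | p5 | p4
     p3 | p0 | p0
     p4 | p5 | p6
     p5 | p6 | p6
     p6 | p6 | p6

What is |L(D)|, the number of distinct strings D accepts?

The useful subgraph on states {p2, p4, p5} is acyclic, so L(D) is finite; the longest accepting path visits 3 useful states, giving maximum string length 2.
Counting accepting paths from p2 by length: 1 of length 0, 1 of length 1, 1 of length 2. Total 3.

3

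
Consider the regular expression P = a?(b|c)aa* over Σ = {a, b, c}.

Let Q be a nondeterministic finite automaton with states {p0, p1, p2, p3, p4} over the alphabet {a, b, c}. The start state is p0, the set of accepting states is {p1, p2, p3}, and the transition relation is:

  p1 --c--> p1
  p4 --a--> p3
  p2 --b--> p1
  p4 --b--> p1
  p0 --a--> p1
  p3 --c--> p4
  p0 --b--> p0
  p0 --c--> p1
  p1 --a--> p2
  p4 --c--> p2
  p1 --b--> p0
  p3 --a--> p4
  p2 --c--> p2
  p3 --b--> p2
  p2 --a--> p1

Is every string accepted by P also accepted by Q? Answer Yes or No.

Converting the expression P to a DFA (subset construction, then merging equivalent states) gives the minimal DFA with states {r0, r1, r2, r3, r4}, start state r0, accepting states {r4} and transitions r0: a→r1, b→r2, c→r2; r1: a→r3, b→r2, c→r2; r2: a→r4, b→r3, c→r3; r3: a→r3, b→r3, c→r3; r4: a→r4, b→r3, c→r3.
Exploring the product automaton P × Q from the start pair (r0, p0), following both machines on each input symbol, reaches 9 state pairs: (r0, p0), (r1, p1), (r2, p0), (r2, p1), (r3, p2), (r4, p1), (r3, p0), (r3, p1), (r4, p2).
P accepts in {r4} and Q accepts in {p1, p2, p3}. The reachable pairs whose P-component is accepting are (r4, p1), (r4, p2); in each of them the Q-component is accepting too, so the product for L(P) \ L(Q) (P-component accepting, Q-component rejecting) has no reachable accepting pair and the difference is empty.
Hence every string in L(P) is also in L(Q).

Yes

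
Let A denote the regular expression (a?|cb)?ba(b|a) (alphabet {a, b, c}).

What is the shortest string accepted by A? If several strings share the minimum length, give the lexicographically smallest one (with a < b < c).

By inspection of the expression, no string of length less than 3 matches, and baa is the lexicographically first match of length 3.

baa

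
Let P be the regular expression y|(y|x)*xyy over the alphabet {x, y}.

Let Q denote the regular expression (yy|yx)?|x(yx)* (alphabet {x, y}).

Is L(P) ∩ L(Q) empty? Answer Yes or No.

Converting the expression P to a DFA (subset construction, then merging equivalent states) gives the minimal DFA with states {p0, p1, p2, p3}, start state p0, accepting states {p2} and transitions p0: x→p1, y→p2; p1: x→p1, y→p0; p2: x→p1, y→p3; p3: x→p1, y→p3.
Converting the expression Q to a DFA (subset construction, then merging equivalent states) gives the minimal DFA with states {q0, q1, q2, q3, q4, q5}, start state q0, accepting states {q0, q1, q5} and transitions q0: x→q1, y→q2; q1: x→q3, y→q4; q2: x→q5, y→q5; q3: x→q3, y→q3; q4: x→q1, y→q3; q5: x→q3, y→q3.
Exploring the product automaton P × Q from the start pair (p0, q0), following both machines on each input symbol, reaches 10 state pairs: (p0, q0), (p1, q1), (p2, q2), (p1, q3), (p0, q4), (p1, q5), (p3, q5), (p0, q3), (p2, q3), (p3, q3).
P accepts in {p2} and Q accepts in {q0, q1, q5}; no reachable pair has both components accepting, so no string drives both machines to acceptance simultaneously and L(P) ∩ L(Q) = ∅.
So no string is accepted by both, and the intersection is empty.

Yes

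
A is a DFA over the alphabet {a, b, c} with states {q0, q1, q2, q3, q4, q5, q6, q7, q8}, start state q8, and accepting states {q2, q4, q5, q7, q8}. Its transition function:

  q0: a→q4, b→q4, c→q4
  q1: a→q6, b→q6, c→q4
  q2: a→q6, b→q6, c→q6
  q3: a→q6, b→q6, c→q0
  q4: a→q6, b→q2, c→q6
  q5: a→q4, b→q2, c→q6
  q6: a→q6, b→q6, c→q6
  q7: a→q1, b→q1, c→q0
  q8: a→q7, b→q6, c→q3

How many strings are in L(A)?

The useful subgraph on states {q0, q1, q2, q3, q4, q7, q8} is acyclic, so L(A) is finite; the longest accepting path visits 5 useful states, giving maximum string length 4.
Counting accepting paths from q8 by length: 1 of length 0, 1 of length 1, 8 of length 3, 8 of length 4. Total 18.

18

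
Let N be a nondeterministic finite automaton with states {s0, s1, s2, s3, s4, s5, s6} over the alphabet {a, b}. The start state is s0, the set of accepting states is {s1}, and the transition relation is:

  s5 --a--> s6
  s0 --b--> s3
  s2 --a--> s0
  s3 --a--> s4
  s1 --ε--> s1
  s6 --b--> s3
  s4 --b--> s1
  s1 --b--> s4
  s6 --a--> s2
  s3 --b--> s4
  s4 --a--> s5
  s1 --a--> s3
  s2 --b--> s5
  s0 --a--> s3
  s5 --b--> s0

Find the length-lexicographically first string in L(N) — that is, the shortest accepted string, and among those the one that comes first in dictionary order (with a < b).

A breadth-first search from s0 reaches an accepting state first via the path s0 → s3 → s4 → s1 on input aab.
No string of length < 3 is accepted (BFS exhausts all shorter strings without reaching an accepting state), and aab is the lexicographically least accepting string of length 3.

aab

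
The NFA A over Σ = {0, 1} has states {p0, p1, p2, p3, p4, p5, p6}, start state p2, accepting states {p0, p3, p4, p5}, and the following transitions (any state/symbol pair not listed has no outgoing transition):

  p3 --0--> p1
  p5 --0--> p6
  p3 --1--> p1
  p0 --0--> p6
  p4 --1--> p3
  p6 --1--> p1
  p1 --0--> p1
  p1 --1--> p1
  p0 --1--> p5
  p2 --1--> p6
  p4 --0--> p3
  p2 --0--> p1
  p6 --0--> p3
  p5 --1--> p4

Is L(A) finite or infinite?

The useful states (reachable from p2 and able to reach an accepting state) are {p2, p3, p6}.
Restricted to these states the transition graph has no cycle, so every accepting path has bounded length and L is finite.

finite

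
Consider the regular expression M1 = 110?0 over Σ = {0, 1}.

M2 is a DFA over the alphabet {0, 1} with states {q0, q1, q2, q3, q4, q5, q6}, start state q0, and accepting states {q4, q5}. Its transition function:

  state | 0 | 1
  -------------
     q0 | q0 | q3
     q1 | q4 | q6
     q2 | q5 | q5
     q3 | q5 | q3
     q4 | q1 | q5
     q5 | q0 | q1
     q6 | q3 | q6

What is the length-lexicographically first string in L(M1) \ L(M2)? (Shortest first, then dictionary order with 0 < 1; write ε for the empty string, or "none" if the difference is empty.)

The string 1100 is accepted by M1 but not by M2.
No shorter string lies in the difference, and 1100 is the lexicographically first length-4 string in L(M1) \ L(M2).

1100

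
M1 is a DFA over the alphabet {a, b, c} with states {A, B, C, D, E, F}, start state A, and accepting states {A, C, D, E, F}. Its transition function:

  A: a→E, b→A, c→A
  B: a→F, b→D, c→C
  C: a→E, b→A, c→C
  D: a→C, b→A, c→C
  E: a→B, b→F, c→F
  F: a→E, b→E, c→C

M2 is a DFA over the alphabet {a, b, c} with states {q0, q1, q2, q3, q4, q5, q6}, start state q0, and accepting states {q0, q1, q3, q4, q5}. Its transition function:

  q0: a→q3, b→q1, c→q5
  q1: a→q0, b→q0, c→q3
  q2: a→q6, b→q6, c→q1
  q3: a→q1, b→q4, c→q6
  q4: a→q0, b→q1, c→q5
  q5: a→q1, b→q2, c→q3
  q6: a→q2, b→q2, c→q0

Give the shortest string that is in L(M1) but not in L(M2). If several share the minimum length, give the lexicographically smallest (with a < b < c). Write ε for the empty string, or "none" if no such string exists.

The string ac is accepted by M1 but not by M2.
No shorter string lies in the difference, and ac is the lexicographically first length-2 string in L(M1) \ L(M2).

ac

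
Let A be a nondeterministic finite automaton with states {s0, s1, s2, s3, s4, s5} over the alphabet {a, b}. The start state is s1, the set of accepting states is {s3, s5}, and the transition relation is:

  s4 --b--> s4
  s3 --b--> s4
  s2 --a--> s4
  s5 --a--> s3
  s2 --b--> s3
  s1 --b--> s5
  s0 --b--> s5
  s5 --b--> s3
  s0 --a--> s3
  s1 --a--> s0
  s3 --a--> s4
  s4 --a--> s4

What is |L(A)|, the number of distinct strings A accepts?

7

The useful subgraph on states {s0, s1, s3, s5} is acyclic, so L(A) is finite; the longest accepting path visits 4 useful states, giving maximum string length 3.
Counting accepting paths from s1 by length: 1 of length 1, 4 of length 2, 2 of length 3. Total 7.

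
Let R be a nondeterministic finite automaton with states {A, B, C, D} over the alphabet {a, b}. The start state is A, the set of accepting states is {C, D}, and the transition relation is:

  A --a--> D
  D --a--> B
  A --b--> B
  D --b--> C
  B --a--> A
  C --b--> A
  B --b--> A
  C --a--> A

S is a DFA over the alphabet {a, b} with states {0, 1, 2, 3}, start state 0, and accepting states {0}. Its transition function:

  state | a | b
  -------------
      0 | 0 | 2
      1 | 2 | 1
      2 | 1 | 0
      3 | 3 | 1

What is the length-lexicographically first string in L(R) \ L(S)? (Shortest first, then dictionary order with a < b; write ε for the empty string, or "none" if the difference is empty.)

ab

The string ab is accepted by R but not by S.
No shorter string lies in the difference, and ab is the lexicographically first length-2 string in L(R) \ L(S).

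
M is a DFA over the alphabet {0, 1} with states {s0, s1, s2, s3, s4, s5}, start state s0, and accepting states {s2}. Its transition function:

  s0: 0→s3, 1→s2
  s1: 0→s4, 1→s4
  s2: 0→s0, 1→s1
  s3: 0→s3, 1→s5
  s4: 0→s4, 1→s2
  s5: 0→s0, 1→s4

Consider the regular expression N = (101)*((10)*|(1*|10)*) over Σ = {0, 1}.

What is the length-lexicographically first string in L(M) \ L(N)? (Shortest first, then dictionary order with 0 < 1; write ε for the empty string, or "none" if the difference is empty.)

The string 0101 is accepted by M but not by N.
No shorter string lies in the difference, and 0101 is the lexicographically first length-4 string in L(M) \ L(N).

0101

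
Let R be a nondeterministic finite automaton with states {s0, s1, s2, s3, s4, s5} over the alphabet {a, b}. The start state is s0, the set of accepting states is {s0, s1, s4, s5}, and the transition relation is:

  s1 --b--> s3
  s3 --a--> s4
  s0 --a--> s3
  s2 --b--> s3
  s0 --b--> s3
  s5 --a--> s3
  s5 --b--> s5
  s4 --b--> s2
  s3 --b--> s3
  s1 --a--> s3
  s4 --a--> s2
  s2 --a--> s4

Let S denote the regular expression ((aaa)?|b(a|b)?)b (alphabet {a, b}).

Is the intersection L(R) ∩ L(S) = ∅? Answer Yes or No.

Yes

Converting the expression S to a DFA (subset construction, then merging equivalent states) gives the minimal DFA with states {r0, r1, r2, r3, r4, r5, r6, r7}, start state r0, accepting states {r2, r6, r7} and transitions r0: a→r1, b→r2; r1: a→r3, b→r4; r2: a→r5, b→r6; r3: a→r5, b→r4; r4: a→r4, b→r4; r5: a→r4, b→r7; r6: a→r4, b→r7; r7: a→r4, b→r4.
Exploring the product automaton R × S from the start pair (s0, r0), following both machines on each input symbol, reaches 12 state pairs: (s0, r0), (s3, r1), (s3, r2), (s4, r3), (s3, r4), (s4, r5), (s3, r6), (s2, r5), (s2, r4), (s4, r4), (s2, r7), (s3, r7).
R accepts in {s0, s1, s4, s5} and S accepts in {r2, r6, r7}; no reachable pair has both components accepting, so no string drives both machines to acceptance simultaneously and L(R) ∩ L(S) = ∅.
So no string is accepted by both, and the intersection is empty.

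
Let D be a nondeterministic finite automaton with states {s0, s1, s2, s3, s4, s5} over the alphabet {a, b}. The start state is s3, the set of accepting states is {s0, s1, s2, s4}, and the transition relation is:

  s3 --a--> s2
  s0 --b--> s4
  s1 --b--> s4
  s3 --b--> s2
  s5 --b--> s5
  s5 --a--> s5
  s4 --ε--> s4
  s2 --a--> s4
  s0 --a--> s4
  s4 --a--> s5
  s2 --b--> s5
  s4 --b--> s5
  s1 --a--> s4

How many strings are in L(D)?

4

The useful subgraph on states {s2, s3, s4} is acyclic, so L(D) is finite; the longest accepting path visits 3 useful states, giving maximum string length 2.
Counting accepting paths from s3 by length: 2 of length 1, 2 of length 2. Total 4.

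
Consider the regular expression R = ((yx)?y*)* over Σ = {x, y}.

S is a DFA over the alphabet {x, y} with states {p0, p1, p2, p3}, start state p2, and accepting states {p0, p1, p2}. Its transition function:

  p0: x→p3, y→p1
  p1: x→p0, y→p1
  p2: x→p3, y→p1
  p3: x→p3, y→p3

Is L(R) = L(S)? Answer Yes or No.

Yes

Converting the expression R to a DFA (subset construction, then merging equivalent states) gives the minimal DFA with states {r0, r1, r2}, start state r0, accepting states {r0, r2} and transitions r0: x→r1, y→r2; r1: x→r1, y→r1; r2: x→r0, y→r2.
Exploring the product automaton R × S from the start pair (r0, p2), following both machines on each input symbol, reaches 4 state pairs: (r0, p2), (r1, p3), (r2, p1), (r0, p0).
R accepts in {r0, r2} and S accepts in {p0, p1, p2}. In every reachable pair the two components are either both accepting — (r0, p2), (r2, p1), (r0, p0) — or both non-accepting, so no string is accepted by exactly one of the machines: L(R) \ L(S) and L(S) \ L(R) are both empty.
Hence every string is accepted by R iff it is accepted by S, and the two languages coincide.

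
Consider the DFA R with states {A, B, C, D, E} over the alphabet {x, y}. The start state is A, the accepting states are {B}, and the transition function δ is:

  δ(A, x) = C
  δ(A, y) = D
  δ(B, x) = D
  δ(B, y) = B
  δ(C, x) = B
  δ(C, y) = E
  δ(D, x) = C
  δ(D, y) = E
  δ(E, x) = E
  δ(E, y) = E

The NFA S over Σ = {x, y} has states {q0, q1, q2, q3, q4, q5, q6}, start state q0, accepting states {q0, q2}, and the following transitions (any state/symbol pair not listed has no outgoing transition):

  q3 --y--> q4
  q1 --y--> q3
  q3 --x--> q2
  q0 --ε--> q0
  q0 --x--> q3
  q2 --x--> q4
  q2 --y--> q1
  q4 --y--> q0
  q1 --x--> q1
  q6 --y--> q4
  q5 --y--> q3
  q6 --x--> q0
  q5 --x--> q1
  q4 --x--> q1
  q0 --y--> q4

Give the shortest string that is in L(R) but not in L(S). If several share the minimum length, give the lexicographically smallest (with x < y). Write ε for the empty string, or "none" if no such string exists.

The string xxy is accepted by R but not by S.
No shorter string lies in the difference, and xxy is the lexicographically first length-3 string in L(R) \ L(S).

xxy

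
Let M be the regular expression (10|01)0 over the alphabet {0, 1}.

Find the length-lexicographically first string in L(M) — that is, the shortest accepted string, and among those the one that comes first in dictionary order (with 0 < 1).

010

By inspection of the expression, no string of length less than 3 matches, and 010 is the lexicographically first match of length 3.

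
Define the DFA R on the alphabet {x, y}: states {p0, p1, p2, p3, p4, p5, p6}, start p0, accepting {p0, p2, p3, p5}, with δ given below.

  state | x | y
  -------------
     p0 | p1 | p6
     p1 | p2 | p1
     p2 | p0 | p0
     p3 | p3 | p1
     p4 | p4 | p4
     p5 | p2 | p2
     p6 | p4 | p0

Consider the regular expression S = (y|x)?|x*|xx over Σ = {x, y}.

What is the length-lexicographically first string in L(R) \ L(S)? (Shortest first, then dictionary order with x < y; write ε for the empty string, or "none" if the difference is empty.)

yy

The string yy is accepted by R but not by S.
No shorter string lies in the difference, and yy is the lexicographically first length-2 string in L(R) \ L(S).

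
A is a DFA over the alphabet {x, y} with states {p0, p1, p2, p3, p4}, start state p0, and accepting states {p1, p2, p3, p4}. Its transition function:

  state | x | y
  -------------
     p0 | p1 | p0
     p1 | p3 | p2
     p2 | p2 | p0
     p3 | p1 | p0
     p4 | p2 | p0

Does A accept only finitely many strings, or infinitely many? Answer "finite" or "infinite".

State p0 is reachable from the start and can reach an accepting state, and it lies on the cycle p0 → p0.
Traversing that cycle any number of times yields accepted strings of unbounded length, so the language is infinite.

infinite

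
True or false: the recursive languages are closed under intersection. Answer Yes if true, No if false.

Run both deciders on the input and accept iff both accept; the combined machine always halts.
So the recursive languages are closed under intersection.

Yes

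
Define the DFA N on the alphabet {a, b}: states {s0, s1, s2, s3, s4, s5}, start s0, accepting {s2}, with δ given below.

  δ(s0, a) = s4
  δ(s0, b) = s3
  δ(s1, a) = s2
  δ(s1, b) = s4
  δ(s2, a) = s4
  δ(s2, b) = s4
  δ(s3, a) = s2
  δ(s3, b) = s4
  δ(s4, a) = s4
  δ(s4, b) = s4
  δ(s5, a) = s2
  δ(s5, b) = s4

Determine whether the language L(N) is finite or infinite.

finite

The useful states (reachable from s0 and able to reach an accepting state) are {s0, s2, s3}.
Restricted to these states the transition graph has no cycle, so every accepting path has bounded length and L is finite.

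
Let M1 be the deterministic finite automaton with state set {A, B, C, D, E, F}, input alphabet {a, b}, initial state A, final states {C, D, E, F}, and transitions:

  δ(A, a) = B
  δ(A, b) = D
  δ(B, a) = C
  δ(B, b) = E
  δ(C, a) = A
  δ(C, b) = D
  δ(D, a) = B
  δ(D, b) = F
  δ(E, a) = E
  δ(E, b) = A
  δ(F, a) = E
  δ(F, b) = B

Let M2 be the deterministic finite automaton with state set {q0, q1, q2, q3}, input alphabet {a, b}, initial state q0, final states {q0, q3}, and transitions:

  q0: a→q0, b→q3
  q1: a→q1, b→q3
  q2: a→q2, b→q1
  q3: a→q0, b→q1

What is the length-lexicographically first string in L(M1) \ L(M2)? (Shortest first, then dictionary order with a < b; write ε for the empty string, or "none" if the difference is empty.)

bb

The string bb is accepted by M1 but not by M2.
No shorter string lies in the difference, and bb is the lexicographically first length-2 string in L(M1) \ L(M2).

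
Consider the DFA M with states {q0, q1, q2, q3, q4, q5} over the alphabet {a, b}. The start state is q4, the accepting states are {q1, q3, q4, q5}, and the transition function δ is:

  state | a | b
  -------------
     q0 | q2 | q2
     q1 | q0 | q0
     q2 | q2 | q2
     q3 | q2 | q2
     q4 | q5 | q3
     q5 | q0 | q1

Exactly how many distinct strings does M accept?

4

The useful subgraph on states {q1, q3, q4, q5} is acyclic, so L(M) is finite; the longest accepting path visits 3 useful states, giving maximum string length 2.
Counting accepting paths from q4 by length: 1 of length 0, 2 of length 1, 1 of length 2. Total 4.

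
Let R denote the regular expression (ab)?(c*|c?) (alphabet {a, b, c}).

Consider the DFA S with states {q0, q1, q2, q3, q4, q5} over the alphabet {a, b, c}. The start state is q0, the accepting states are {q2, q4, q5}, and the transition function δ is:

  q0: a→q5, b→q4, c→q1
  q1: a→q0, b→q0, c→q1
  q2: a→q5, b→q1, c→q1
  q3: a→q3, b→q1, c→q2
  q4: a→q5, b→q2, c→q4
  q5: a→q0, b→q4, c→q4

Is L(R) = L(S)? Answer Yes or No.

No

The empty string ε is accepted by R but rejected by S.
So L(R) ≠ L(S).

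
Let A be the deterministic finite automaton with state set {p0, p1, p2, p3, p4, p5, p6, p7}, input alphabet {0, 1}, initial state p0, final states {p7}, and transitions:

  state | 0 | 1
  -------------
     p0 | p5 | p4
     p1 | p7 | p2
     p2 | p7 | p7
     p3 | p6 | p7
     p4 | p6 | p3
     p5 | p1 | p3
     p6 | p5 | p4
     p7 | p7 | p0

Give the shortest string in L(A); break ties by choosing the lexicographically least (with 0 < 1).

000

A breadth-first search from p0 reaches an accepting state first via the path p0 → p5 → p1 → p7 on input 000.
No string of length < 3 is accepted (BFS exhausts all shorter strings without reaching an accepting state), and 000 is the lexicographically least accepting string of length 3.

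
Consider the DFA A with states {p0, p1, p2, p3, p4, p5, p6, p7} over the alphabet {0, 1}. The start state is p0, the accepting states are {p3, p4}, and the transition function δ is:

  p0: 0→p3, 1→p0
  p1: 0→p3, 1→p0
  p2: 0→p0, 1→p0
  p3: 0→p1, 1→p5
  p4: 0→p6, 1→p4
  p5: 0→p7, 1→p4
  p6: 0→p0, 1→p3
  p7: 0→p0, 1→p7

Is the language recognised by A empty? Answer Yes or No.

The string 0 is accepted: the run p0 → p3 ends in the accepting state p3.
Since at least one string is accepted, L(A) is not empty.

No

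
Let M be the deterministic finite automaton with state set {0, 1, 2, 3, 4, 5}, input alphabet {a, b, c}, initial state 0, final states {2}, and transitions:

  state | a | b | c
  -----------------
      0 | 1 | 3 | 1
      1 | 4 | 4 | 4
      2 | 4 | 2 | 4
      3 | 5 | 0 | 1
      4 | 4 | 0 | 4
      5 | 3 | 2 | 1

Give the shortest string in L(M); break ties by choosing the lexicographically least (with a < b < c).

A breadth-first search from 0 reaches an accepting state first via the path 0 → 3 → 5 → 2 on input bab.
No string of length < 3 is accepted (BFS exhausts all shorter strings without reaching an accepting state), and bab is the lexicographically least accepting string of length 3.

bab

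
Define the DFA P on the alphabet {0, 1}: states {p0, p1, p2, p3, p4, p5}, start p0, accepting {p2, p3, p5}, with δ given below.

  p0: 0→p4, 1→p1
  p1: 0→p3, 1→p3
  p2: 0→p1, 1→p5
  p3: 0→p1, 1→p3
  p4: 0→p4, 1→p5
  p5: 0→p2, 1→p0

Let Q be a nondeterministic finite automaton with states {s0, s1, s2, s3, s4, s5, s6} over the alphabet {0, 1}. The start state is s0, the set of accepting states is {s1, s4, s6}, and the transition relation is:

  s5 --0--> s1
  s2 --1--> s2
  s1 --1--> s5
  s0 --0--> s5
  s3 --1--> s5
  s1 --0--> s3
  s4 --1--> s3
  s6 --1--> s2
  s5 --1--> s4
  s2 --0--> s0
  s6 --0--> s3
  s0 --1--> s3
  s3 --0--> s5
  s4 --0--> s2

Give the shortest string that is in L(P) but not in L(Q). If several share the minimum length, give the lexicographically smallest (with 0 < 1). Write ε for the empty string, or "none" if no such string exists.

10

The string 10 is accepted by P but not by Q.
No shorter string lies in the difference, and 10 is the lexicographically first length-2 string in L(P) \ L(Q).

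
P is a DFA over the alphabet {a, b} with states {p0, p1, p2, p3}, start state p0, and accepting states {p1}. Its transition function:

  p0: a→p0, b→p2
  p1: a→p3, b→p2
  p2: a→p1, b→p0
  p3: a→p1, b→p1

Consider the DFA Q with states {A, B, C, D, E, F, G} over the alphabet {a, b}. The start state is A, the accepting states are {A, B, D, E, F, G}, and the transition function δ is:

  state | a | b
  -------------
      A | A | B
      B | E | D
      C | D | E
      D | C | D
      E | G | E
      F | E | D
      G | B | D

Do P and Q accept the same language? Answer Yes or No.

No

The string bbba is accepted by P but rejected by Q.
So L(P) ≠ L(Q).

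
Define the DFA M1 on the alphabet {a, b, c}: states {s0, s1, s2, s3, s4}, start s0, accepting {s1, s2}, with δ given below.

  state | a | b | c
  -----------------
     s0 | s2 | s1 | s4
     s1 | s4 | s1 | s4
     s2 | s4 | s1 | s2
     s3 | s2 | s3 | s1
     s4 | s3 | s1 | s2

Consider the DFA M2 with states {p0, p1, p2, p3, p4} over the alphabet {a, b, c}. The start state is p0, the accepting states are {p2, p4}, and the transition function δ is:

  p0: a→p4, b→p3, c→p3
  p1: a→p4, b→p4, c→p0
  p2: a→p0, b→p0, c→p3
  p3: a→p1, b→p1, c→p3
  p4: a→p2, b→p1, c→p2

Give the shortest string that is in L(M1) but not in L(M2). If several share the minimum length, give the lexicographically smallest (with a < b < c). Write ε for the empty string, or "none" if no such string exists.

b

The string b is accepted by M1 but not by M2.
No shorter string lies in the difference, and b is the lexicographically first length-1 string in L(M1) \ L(M2).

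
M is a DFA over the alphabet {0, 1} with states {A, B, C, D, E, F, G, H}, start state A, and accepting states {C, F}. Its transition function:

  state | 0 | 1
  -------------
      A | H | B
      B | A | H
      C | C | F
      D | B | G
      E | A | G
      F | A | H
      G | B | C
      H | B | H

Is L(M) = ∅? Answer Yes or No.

Yes

The states reachable from the start state are {A, B, H}.
None of the accepting states {C, F} is reachable, so no string is accepted and L(M) = ∅.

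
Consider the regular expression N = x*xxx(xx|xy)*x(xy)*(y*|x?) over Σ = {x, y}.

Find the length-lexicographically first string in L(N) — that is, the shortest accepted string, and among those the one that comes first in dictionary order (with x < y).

By inspection of the expression, no string of length less than 4 matches, and xxxx is the lexicographically first match of length 4.

xxxx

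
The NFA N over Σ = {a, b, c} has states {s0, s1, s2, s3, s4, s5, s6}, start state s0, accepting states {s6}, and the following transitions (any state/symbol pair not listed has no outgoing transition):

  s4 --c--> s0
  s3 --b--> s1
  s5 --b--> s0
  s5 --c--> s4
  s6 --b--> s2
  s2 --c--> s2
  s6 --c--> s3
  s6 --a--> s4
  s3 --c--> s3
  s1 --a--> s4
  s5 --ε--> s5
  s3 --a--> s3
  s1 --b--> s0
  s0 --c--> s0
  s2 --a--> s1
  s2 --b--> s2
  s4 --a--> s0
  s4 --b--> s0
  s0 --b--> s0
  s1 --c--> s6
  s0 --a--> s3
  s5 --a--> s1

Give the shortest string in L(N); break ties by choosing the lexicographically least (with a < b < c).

abc

A breadth-first search from s0 reaches an accepting state first via the path s0 → s3 → s1 → s6 on input abc.
No string of length < 3 is accepted (BFS exhausts all shorter strings without reaching an accepting state), and abc is the lexicographically least accepting string of length 3.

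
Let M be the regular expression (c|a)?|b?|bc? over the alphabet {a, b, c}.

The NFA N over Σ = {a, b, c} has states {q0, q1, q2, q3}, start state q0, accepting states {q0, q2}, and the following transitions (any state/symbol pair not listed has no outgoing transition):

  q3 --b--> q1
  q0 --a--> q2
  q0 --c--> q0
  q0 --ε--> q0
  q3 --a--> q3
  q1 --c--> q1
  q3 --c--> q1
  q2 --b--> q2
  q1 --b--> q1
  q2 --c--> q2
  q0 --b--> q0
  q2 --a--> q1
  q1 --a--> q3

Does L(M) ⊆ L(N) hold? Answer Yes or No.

Converting the expression M to a DFA (subset construction, then merging equivalent states) gives the minimal DFA with states {m0, m1, m2, m3}, start state m0, accepting states {m0, m1, m2} and transitions m0: a→m1, b→m2, c→m1; m1: a→m3, b→m3, c→m3; m2: a→m3, b→m3, c→m1; m3: a→m3, b→m3, c→m3.
Exploring the product automaton M × N from the start pair (m0, q0), following both machines on each input symbol, reaches 8 state pairs: (m0, q0), (m1, q2), (m2, q0), (m1, q0), (m3, q1), (m3, q2), (m3, q0), (m3, q3).
M accepts in {m0, m1, m2} and N accepts in {q0, q2}. The reachable pairs whose M-component is accepting are (m0, q0), (m1, q2), (m2, q0), (m1, q0); in each of them the N-component is accepting too, so the product for L(M) \ L(N) (M-component accepting, N-component rejecting) has no reachable accepting pair and the difference is empty.
Hence every string in L(M) is also in L(N).

Yes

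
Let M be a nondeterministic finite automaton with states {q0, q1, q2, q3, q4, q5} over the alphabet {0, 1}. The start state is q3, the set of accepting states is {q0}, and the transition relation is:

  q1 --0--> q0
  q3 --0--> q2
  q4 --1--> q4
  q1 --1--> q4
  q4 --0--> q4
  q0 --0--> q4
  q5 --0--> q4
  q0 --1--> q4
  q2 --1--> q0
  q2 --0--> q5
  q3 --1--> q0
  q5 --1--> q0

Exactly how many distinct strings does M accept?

The useful subgraph on states {q0, q2, q3, q5} is acyclic, so L(M) is finite; the longest accepting path visits 4 useful states, giving maximum string length 3.
Counting accepting paths from q3 by length: 1 of length 1, 1 of length 2, 1 of length 3. Total 3.

3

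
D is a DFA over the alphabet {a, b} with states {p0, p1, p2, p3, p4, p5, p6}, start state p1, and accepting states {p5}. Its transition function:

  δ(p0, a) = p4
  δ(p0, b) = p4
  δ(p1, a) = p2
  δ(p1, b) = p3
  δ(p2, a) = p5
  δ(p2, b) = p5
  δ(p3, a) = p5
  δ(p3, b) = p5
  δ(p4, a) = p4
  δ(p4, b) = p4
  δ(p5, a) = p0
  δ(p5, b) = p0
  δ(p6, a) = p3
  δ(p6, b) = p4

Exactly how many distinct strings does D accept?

4

The useful subgraph on states {p1, p2, p3, p5} is acyclic, so L(D) is finite; the longest accepting path visits 3 useful states, giving maximum string length 2.
Counting accepting paths from p1 by length: 4 of length 2. Total 4.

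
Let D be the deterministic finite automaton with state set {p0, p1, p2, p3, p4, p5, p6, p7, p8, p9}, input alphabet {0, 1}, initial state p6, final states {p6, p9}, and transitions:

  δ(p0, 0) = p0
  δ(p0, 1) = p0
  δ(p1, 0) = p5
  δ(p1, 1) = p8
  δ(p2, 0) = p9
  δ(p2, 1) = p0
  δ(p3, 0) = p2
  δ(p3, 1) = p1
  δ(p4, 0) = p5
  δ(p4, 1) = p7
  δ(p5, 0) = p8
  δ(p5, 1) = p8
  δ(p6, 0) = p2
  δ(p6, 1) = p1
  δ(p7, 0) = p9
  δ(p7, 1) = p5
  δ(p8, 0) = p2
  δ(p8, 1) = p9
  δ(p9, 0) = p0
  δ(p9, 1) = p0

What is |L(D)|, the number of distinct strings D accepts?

The useful subgraph on states {p1, p2, p5, p6, p8, p9} is acyclic, so L(D) is finite; the longest accepting path visits 6 useful states, giving maximum string length 5.
Counting accepting paths from p6 by length: 1 of length 0, 1 of length 2, 1 of length 3, 3 of length 4, 2 of length 5. Total 8.

8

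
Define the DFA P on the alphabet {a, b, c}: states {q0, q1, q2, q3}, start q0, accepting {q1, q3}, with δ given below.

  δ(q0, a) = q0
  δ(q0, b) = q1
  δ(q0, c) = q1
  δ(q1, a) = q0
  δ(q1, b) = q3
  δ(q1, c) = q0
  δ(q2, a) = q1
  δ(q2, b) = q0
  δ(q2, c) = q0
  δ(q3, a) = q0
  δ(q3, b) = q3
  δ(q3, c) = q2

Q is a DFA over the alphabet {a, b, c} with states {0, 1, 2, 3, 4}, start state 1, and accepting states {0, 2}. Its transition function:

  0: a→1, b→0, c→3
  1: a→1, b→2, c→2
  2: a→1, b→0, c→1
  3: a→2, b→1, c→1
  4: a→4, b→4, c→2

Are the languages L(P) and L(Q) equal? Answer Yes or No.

Exploring the product automaton P × Q from the start pair (q0, 1), following both machines on each input symbol, reaches 4 state pairs: (q0, 1), (q1, 2), (q3, 0), (q2, 3).
P accepts in {q1, q3} and Q accepts in {0, 2}. In every reachable pair the two components are either both accepting — (q1, 2), (q3, 0) — or both non-accepting, so no string is accepted by exactly one of the machines: L(P) \ L(Q) and L(Q) \ L(P) are both empty.
Hence every string is accepted by P iff it is accepted by Q, and the two languages coincide.

Yes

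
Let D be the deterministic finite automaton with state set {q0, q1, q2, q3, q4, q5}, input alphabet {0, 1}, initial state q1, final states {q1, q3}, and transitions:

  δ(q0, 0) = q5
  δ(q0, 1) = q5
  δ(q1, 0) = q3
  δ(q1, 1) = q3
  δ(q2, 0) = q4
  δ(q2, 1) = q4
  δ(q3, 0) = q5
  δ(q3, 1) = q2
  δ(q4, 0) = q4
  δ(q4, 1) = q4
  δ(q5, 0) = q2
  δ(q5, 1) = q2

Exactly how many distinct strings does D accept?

The useful subgraph on states {q1, q3} is acyclic, so L(D) is finite; the longest accepting path visits 2 useful states, giving maximum string length 1.
Counting accepting paths from q1 by length: 1 of length 0, 2 of length 1. Total 3.

3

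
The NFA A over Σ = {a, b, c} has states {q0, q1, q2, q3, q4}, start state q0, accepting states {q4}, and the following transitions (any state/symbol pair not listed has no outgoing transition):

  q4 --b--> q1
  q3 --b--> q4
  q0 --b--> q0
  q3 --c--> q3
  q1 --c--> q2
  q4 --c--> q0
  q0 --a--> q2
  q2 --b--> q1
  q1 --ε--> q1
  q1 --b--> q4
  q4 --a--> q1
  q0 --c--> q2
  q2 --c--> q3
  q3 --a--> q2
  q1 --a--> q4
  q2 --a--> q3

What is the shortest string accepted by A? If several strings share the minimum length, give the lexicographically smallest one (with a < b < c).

aab

A breadth-first search from q0 reaches an accepting state first via the path q0 → q2 → q3 → q4 on input aab.
No string of length < 3 is accepted (BFS exhausts all shorter strings without reaching an accepting state), and aab is the lexicographically least accepting string of length 3.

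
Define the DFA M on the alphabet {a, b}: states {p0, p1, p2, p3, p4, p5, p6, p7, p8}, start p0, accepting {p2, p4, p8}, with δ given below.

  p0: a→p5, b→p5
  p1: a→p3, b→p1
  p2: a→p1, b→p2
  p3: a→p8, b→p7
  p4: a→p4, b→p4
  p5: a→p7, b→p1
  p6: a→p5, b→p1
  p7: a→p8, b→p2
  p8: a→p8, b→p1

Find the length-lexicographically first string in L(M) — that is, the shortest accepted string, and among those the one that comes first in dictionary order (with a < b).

A breadth-first search from p0 reaches an accepting state first via the path p0 → p5 → p7 → p8 on input aaa.
No string of length < 3 is accepted (BFS exhausts all shorter strings without reaching an accepting state), and aaa is the lexicographically least accepting string of length 3.

aaa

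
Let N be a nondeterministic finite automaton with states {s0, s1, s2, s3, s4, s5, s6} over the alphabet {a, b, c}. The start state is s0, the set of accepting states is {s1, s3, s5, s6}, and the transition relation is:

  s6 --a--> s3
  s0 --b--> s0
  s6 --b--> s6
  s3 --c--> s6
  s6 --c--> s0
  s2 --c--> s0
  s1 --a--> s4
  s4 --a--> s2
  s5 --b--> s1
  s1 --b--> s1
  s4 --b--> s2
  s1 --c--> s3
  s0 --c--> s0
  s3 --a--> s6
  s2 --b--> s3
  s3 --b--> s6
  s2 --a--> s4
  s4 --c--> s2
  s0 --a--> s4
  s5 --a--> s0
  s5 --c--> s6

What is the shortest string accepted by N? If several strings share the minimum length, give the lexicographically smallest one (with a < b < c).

aab

A breadth-first search from s0 reaches an accepting state first via the path s0 → s4 → s2 → s3 on input aab.
No string of length < 3 is accepted (BFS exhausts all shorter strings without reaching an accepting state), and aab is the lexicographically least accepting string of length 3.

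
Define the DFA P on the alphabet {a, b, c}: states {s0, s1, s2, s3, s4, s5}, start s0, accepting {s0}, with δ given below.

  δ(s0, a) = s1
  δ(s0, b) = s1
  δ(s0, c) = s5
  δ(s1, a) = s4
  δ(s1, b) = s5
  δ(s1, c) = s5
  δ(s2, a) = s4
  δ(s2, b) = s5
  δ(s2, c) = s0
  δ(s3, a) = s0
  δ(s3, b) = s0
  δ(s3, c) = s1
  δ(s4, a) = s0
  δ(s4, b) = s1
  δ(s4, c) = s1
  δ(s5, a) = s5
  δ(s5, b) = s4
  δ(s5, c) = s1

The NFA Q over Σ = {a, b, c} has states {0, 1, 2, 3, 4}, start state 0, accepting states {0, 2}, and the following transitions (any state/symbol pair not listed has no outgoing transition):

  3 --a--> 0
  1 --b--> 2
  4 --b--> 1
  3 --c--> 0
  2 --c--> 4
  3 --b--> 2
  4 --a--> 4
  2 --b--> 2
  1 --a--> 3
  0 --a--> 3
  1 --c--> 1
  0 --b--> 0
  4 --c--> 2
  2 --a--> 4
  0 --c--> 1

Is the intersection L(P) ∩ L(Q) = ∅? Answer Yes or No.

No

The empty string ε is accepted by both P and Q.
Hence L(P) ∩ L(Q) ≠ ∅.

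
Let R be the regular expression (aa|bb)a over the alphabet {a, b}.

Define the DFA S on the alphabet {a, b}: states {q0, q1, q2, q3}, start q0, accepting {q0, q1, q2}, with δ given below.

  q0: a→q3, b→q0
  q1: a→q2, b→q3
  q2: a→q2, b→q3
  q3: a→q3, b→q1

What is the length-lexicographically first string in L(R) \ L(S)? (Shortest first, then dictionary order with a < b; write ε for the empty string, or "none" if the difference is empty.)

The string aaa is accepted by R but not by S.
No shorter string lies in the difference, and aaa is the lexicographically first length-3 string in L(R) \ L(S).

aaa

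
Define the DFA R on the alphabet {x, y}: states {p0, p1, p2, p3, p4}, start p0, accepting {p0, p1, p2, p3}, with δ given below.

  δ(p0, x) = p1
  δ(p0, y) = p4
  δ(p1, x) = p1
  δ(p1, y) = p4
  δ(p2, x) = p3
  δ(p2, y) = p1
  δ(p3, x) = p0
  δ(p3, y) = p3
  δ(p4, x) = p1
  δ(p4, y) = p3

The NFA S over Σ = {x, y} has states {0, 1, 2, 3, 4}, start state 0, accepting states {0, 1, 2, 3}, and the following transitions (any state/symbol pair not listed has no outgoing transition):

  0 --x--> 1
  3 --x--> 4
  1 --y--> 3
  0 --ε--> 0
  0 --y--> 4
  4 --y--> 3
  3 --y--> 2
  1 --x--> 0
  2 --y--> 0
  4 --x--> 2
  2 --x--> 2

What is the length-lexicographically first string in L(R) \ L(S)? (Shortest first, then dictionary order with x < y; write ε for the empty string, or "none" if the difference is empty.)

xyx

The string xyx is accepted by R but not by S.
No shorter string lies in the difference, and xyx is the lexicographically first length-3 string in L(R) \ L(S).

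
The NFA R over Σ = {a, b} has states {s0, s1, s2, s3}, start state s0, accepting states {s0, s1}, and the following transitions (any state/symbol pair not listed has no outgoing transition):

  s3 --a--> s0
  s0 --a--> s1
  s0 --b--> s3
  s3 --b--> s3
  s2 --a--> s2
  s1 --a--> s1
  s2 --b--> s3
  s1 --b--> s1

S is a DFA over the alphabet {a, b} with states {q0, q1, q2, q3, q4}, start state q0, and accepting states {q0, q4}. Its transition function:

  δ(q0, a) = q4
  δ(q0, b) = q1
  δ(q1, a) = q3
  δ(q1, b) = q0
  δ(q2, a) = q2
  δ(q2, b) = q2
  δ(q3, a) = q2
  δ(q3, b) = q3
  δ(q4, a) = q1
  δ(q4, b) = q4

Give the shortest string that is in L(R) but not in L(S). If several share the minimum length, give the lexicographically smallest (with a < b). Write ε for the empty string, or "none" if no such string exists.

aa

The string aa is accepted by R but not by S.
No shorter string lies in the difference, and aa is the lexicographically first length-2 string in L(R) \ L(S).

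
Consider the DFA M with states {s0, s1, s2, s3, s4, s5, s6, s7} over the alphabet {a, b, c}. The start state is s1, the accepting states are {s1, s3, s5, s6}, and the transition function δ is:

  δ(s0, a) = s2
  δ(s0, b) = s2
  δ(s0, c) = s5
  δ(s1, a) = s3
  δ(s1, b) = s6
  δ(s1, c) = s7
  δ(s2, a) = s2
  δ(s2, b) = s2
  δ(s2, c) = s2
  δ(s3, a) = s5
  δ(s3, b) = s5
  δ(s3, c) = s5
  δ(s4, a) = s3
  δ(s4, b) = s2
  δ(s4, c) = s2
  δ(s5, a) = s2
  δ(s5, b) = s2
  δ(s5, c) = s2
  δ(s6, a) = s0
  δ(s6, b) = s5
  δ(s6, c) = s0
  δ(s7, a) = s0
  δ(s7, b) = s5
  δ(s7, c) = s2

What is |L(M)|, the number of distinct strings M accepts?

The useful subgraph on states {s0, s1, s3, s5, s6, s7} is acyclic, so L(M) is finite; the longest accepting path visits 4 useful states, giving maximum string length 3.
Counting accepting paths from s1 by length: 1 of length 0, 2 of length 1, 5 of length 2, 3 of length 3. Total 11.

11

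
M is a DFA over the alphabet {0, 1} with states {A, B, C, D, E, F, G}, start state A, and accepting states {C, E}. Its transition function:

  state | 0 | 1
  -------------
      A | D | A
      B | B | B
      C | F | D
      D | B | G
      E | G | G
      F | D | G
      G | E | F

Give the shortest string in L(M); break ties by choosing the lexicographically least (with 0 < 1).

010

A breadth-first search from A reaches an accepting state first via the path A → D → G → E on input 010.
No string of length < 3 is accepted (BFS exhausts all shorter strings without reaching an accepting state), and 010 is the lexicographically least accepting string of length 3.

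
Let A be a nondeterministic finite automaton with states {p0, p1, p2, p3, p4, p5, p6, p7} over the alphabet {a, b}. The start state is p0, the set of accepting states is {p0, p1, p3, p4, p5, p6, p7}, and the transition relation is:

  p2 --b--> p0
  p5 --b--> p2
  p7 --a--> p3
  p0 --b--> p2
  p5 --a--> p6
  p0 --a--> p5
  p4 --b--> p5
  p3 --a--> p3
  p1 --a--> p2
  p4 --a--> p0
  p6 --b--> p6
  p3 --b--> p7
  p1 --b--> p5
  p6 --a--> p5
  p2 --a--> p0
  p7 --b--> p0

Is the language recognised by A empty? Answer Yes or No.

No

The empty string ε is accepted: the run p0 ends in the accepting state p0.
Since at least one string is accepted, L(A) is not empty.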